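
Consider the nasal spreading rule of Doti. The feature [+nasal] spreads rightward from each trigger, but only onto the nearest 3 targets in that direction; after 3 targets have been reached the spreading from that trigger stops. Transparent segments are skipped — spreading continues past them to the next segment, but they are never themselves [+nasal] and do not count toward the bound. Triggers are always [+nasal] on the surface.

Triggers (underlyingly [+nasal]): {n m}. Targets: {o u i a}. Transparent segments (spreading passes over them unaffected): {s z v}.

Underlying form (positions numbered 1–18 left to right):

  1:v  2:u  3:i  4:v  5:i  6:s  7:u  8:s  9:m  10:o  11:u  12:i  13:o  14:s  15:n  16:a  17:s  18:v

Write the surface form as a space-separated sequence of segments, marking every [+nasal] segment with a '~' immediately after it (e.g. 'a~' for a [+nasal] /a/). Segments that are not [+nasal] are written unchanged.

v u i v i s u s m~ o~ u~ i~ o s n~ a~ s v

From /m/ at 9 rightward: 10 /o/ → [+nasal]; 11 /u/ → [+nasal]; 12 /i/ → [+nasal]; bound reached.
From /n/ at 15 rightward: 16 /a/ → [+nasal]; 17 /s/ transparent; 18 /v/ transparent; word edge.
Targets with no active source: positions 2 3 5 7 13 stay [-nasal].
[+nasal] positions on the surface: 9 10 11 12 15 16.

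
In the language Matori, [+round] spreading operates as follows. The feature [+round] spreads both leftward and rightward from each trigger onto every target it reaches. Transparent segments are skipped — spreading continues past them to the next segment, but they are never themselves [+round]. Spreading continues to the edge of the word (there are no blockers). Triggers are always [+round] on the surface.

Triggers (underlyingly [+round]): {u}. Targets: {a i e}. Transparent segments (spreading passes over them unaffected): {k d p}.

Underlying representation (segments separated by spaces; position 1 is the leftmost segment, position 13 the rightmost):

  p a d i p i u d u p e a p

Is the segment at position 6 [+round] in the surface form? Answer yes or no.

From /u/ at 7 rightward: 8 /d/ transparent; 9 /u/ is itself a trigger — this domain ends here.
From /u/ at 7 leftward: 6 /i/ → [+round]; 5 /p/ transparent; 4 /i/ → [+round]; 3 /d/ transparent; 2 /a/ → [+round]; 1 /p/ transparent; word edge.
From /u/ at 9 rightward: 10 /p/ transparent; 11 /e/ → [+round]; 12 /a/ → [+round]; 13 /p/ transparent; word edge.
From /u/ at 9 leftward: 8 /d/ transparent; 7 /u/ is itself a trigger — this domain ends here.
[+round] positions on the surface: 2 4 6 7 9 11 12.

yes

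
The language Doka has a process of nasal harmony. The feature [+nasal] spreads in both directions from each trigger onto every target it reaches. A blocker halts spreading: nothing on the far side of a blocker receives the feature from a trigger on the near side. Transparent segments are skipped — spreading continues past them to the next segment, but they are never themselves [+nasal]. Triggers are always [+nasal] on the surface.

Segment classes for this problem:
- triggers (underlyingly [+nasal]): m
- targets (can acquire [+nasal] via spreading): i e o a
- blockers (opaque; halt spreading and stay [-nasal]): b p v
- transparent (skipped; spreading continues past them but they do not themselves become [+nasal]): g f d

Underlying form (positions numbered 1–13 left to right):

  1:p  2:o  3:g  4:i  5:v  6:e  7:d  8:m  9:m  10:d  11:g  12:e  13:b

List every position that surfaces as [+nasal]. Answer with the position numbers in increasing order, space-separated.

6 8 9 12

From /m/ at 8 rightward: 9 /m/ is itself a trigger — this domain ends here.
From /m/ at 8 leftward: 7 /d/ transparent; 6 /e/ → [+nasal]; 5 /v/ blocks.
From /m/ at 9 rightward: 10 /d/ transparent; 11 /g/ transparent; 12 /e/ → [+nasal]; 13 /b/ blocks.
From /m/ at 9 leftward: 8 /m/ is itself a trigger — this domain ends here.
Targets with no active source: positions 2 4 stay [-nasal].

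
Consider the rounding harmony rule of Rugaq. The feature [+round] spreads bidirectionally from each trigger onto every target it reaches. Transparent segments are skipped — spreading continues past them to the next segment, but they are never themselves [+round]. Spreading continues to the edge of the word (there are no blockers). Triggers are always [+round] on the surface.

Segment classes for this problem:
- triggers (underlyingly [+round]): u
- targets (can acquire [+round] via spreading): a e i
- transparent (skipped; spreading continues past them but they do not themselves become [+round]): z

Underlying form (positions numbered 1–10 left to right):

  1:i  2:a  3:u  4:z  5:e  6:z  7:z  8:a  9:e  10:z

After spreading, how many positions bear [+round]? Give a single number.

6

From /u/ at 3 rightward: 4 /z/ transparent; 5 /e/ → [+round]; 6 /z/ transparent; 7 /z/ transparent; 8 /a/ → [+round]; 9 /e/ → [+round]; 10 /z/ transparent; word edge.
From /u/ at 3 leftward: 2 /a/ → [+round]; 1 /i/ → [+round]; word edge.
[+round] positions on the surface: 1 2 3 5 8 9.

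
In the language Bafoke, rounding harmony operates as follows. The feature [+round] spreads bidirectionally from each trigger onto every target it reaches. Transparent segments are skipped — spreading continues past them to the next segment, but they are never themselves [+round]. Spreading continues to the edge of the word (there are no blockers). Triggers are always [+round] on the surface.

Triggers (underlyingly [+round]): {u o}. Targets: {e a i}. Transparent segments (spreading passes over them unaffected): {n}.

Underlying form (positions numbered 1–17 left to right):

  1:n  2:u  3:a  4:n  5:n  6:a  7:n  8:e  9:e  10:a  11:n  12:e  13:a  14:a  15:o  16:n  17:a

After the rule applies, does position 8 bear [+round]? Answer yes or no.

From /u/ at 2 rightward: 3 /a/ → [+round]; 4 /n/ transparent; 5 /n/ transparent; 6 /a/ → [+round]; 7 /n/ transparent; 8 /e/ → [+round]; 9 /e/ → [+round]; 10 /a/ → [+round]; 11 /n/ transparent; 12 /e/ → [+round]; 13 /a/ → [+round]; 14 /a/ → [+round]; 15 /o/ is itself a trigger — this domain ends here.
From /u/ at 2 leftward: 1 /n/ transparent; word edge.
From /o/ at 15 rightward: 16 /n/ transparent; 17 /a/ → [+round]; word edge.
From /o/ at 15 leftward: 14 /a/ → [+round]; 13 /a/ → [+round]; 12 /e/ → [+round]; 11 /n/ transparent; 10 /a/ → [+round]; 9 /e/ → [+round]; 8 /e/ → [+round]; 7 /n/ transparent; 6 /a/ → [+round]; 5 /n/ transparent; 4 /n/ transparent; 3 /a/ → [+round]; 2 /u/ is itself a trigger — this domain ends here.
[+round] positions on the surface: 2 3 6 8 9 10 12 13 14 15 17.

yes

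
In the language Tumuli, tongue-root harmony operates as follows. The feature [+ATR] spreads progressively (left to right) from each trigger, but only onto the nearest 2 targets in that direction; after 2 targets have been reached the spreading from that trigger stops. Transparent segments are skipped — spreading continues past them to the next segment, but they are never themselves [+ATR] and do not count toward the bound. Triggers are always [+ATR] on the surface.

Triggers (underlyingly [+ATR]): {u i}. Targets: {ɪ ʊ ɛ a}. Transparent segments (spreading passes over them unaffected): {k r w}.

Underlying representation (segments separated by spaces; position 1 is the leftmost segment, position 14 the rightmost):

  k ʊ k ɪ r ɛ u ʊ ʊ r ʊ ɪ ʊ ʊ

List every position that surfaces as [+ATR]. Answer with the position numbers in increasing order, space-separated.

7 8 9

From /u/ at 7 rightward: 8 /ʊ/ → [+ATR]; 9 /ʊ/ → [+ATR]; bound reached.
Targets with no active source: positions 2 4 6 11 12 13 14 stay [-ATR].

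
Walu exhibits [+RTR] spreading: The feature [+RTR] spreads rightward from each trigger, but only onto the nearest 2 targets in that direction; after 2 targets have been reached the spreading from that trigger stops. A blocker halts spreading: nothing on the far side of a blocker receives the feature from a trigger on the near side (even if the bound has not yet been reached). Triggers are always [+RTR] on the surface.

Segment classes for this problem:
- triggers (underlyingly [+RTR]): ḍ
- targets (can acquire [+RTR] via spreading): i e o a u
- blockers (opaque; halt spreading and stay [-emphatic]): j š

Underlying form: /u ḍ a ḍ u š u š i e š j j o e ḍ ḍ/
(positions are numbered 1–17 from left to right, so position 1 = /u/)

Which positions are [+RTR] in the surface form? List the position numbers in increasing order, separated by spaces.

2 3 4 5 16 17

From /ḍ/ at 2 rightward: 3 /a/ → [+RTR]; 4 /ḍ/ is itself a trigger — this domain ends here.
From /ḍ/ at 4 rightward: 5 /u/ → [+RTR]; 6 /š/ blocks.
From /ḍ/ at 16 rightward: 17 /ḍ/ is itself a trigger — this domain ends here.
From /ḍ/ at 17 rightward: word edge.
Targets with no active source: positions 1 7 9 10 14 15 stay [-emphatic].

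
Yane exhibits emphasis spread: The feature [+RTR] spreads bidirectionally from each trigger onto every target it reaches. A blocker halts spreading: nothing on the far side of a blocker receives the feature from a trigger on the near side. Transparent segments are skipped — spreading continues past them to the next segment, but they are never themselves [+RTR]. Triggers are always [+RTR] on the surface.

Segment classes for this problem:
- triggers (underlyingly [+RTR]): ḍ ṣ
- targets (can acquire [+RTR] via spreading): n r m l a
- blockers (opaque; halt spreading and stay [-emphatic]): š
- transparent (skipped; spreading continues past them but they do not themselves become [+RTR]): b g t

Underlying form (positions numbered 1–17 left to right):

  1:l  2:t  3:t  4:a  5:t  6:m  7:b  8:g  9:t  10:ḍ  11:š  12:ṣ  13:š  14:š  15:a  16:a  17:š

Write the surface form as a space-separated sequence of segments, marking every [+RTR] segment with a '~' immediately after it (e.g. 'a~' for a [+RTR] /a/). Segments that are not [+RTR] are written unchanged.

l~ t t a~ t m~ b g t ḍ~ š ṣ~ š š a a š

From /ḍ/ at 10 rightward: 11 /š/ blocks.
From /ḍ/ at 10 leftward: 9 /t/ transparent; 8 /g/ transparent; 7 /b/ transparent; 6 /m/ → [+RTR]; 5 /t/ transparent; 4 /a/ → [+RTR]; 3 /t/ transparent; 2 /t/ transparent; 1 /l/ → [+RTR]; word edge.
From /ṣ/ at 12 rightward: 13 /š/ blocks.
From /ṣ/ at 12 leftward: 11 /š/ blocks.
Targets with no active source: positions 15 16 stay [-emphatic].
[+RTR] positions on the surface: 1 4 6 10 12.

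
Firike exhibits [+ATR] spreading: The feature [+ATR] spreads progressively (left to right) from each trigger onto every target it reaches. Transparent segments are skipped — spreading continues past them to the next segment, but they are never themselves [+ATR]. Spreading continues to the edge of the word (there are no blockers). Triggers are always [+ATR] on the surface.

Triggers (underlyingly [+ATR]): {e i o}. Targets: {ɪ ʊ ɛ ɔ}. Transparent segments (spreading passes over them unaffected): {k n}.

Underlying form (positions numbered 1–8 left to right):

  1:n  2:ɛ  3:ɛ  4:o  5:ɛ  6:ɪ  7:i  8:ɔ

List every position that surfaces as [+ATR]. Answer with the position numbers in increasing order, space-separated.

4 5 6 7 8

From /o/ at 4 rightward: 5 /ɛ/ → [+ATR]; 6 /ɪ/ → [+ATR]; 7 /i/ is itself a trigger — this domain ends here.
From /i/ at 7 rightward: 8 /ɔ/ → [+ATR]; word edge.
Targets with no active source: positions 2 3 stay [-ATR].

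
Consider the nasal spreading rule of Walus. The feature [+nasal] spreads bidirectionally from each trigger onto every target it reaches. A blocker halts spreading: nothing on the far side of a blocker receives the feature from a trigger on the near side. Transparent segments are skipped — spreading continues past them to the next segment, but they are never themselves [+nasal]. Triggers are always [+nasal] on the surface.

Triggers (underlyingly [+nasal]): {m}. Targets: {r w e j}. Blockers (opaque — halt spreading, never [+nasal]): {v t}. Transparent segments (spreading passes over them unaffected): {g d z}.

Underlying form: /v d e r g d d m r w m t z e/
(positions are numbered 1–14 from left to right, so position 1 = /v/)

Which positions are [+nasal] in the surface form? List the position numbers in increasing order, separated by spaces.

From /m/ at 8 rightward: 9 /r/ → [+nasal]; 10 /w/ → [+nasal]; 11 /m/ is itself a trigger — this domain ends here.
From /m/ at 8 leftward: 7 /d/ transparent; 6 /d/ transparent; 5 /g/ transparent; 4 /r/ → [+nasal]; 3 /e/ → [+nasal]; 2 /d/ transparent; 1 /v/ blocks.
From /m/ at 11 rightward: 12 /t/ blocks.
From /m/ at 11 leftward: 10 /w/ → [+nasal]; 9 /r/ → [+nasal]; 8 /m/ is itself a trigger — this domain ends here.
Target with no active source: position 14 stays [-nasal].

3 4 8 9 10 11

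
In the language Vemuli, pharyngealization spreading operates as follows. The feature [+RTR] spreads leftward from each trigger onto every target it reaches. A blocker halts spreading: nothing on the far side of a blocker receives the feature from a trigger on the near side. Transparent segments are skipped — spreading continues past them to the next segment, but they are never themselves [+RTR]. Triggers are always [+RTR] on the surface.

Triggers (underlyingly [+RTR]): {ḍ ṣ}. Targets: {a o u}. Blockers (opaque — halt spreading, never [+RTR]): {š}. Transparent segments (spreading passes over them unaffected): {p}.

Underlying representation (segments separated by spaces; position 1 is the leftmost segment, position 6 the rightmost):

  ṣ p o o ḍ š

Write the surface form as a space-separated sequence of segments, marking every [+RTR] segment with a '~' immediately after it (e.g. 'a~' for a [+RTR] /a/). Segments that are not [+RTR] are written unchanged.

ṣ~ p o~ o~ ḍ~ š

From /ṣ/ at 1 leftward: word edge.
From /ḍ/ at 5 leftward: 4 /o/ → [+RTR]; 3 /o/ → [+RTR]; 2 /p/ transparent; 1 /ṣ/ is itself a trigger — this domain ends here.
[+RTR] positions on the surface: 1 3 4 5.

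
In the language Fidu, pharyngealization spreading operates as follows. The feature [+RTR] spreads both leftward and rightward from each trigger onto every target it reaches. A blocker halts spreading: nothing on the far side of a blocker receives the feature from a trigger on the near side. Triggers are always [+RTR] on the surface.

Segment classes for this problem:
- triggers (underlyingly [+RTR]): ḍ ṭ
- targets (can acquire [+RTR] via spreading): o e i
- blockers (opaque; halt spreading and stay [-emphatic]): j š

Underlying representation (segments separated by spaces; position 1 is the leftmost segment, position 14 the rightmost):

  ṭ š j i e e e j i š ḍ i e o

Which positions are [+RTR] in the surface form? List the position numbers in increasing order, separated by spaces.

1 11 12 13 14

From /ṭ/ at 1 rightward: 2 /š/ blocks.
From /ṭ/ at 1 leftward: word edge.
From /ḍ/ at 11 rightward: 12 /i/ → [+RTR]; 13 /e/ → [+RTR]; 14 /o/ → [+RTR]; word edge.
From /ḍ/ at 11 leftward: 10 /š/ blocks.
Targets with no active source: positions 4 5 6 7 9 stay [-emphatic].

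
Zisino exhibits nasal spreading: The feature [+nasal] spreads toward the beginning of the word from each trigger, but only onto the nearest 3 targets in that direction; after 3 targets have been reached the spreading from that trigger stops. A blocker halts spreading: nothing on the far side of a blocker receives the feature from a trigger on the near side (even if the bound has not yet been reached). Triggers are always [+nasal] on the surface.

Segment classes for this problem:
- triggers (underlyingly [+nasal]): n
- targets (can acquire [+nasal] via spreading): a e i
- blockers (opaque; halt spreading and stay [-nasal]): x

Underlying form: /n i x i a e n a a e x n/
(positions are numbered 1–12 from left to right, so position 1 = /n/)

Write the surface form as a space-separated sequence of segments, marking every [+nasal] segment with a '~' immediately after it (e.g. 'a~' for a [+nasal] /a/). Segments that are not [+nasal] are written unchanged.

n~ i x i~ a~ e~ n~ a a e x n~

From /n/ at 1 leftward: word edge.
From /n/ at 7 leftward: 6 /e/ → [+nasal]; 5 /a/ → [+nasal]; 4 /i/ → [+nasal]; bound reached.
From /n/ at 12 leftward: 11 /x/ blocks.
Targets with no active source: positions 2 8 9 10 stay [-nasal].
[+nasal] positions on the surface: 1 4 5 6 7 12.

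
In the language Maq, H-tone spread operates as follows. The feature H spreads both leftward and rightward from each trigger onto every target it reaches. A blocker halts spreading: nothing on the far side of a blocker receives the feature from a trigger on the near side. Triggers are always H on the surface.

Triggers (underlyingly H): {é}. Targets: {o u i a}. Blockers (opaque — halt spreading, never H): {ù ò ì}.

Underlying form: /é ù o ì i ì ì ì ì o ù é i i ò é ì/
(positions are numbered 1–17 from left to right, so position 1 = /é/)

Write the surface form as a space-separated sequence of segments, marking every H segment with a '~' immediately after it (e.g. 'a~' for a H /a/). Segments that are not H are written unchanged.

é~ ù o ì i ì ì ì ì o ù é~ i~ i~ ò é~ ì

From /é/ at 1 rightward: 2 /ù/ blocks.
From /é/ at 1 leftward: word edge.
From /é/ at 12 rightward: 13 /i/ → H; 14 /i/ → H; 15 /ò/ blocks.
From /é/ at 12 leftward: 11 /ù/ blocks.
From /é/ at 16 rightward: 17 /ì/ blocks.
From /é/ at 16 leftward: 15 /ò/ blocks.
Targets with no active source: positions 3 5 10 stay [-high tone].
H positions on the surface: 1 12 13 14 16.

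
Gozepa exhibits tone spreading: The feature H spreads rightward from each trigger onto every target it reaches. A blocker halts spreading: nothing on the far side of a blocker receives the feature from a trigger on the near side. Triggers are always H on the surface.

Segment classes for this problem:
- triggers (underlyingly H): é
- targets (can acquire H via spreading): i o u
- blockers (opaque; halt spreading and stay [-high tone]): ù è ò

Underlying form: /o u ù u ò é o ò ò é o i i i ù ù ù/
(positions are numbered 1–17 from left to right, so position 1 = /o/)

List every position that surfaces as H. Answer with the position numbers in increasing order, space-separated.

From /é/ at 6 rightward: 7 /o/ → H; 8 /ò/ blocks.
From /é/ at 10 rightward: 11 /o/ → H; 12 /i/ → H; 13 /i/ → H; 14 /i/ → H; 15 /ù/ blocks.
Targets with no active source: positions 1 2 4 stay [-high tone].

6 7 10 11 12 13 14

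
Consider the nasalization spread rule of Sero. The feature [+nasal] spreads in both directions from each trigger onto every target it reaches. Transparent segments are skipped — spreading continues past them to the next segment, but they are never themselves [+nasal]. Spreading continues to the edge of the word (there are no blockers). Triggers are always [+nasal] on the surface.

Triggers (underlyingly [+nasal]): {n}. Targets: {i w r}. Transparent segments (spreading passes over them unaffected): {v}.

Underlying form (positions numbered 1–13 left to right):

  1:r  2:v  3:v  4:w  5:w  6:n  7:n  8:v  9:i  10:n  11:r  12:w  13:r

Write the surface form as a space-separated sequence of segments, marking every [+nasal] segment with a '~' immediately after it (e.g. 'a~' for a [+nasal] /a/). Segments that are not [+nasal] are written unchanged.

r~ v v w~ w~ n~ n~ v i~ n~ r~ w~ r~

From /n/ at 6 rightward: 7 /n/ is itself a trigger — this domain ends here.
From /n/ at 6 leftward: 5 /w/ → [+nasal]; 4 /w/ → [+nasal]; 3 /v/ transparent; 2 /v/ transparent; 1 /r/ → [+nasal]; word edge.
From /n/ at 7 rightward: 8 /v/ transparent; 9 /i/ → [+nasal]; 10 /n/ is itself a trigger — this domain ends here.
From /n/ at 7 leftward: 6 /n/ is itself a trigger — this domain ends here.
From /n/ at 10 rightward: 11 /r/ → [+nasal]; 12 /w/ → [+nasal]; 13 /r/ → [+nasal]; word edge.
From /n/ at 10 leftward: 9 /i/ → [+nasal]; 8 /v/ transparent; 7 /n/ is itself a trigger — this domain ends here.
[+nasal] positions on the surface: 1 4 5 6 7 9 10 11 12 13.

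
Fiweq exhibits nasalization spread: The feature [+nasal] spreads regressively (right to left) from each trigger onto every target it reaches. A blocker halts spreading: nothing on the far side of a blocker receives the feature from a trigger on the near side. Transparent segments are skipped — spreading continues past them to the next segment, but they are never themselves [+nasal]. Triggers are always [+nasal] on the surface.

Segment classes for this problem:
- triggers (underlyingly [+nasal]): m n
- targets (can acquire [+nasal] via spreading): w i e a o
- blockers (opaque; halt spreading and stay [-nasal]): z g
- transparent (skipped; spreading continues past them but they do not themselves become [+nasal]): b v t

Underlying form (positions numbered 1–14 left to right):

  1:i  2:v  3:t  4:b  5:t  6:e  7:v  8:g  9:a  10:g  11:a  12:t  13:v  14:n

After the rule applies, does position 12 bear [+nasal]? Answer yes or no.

From /n/ at 14 leftward: 13 /v/ transparent; 12 /t/ transparent; 11 /a/ → [+nasal]; 10 /g/ blocks.
Targets with no active source: positions 1 6 9 stay [-nasal].
[+nasal] positions on the surface: 11 14.

no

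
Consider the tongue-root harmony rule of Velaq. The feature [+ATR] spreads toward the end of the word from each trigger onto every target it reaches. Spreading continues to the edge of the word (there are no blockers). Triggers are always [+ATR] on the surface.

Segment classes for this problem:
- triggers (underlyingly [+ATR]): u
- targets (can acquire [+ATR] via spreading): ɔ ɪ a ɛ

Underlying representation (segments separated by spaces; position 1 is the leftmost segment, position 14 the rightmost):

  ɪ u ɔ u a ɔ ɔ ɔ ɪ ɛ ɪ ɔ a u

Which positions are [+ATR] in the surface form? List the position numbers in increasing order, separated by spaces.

2 3 4 5 6 7 8 9 10 11 12 13 14

From /u/ at 2 rightward: 3 /ɔ/ → [+ATR]; 4 /u/ is itself a trigger — this domain ends here.
From /u/ at 4 rightward: 5 /a/ → [+ATR]; 6 /ɔ/ → [+ATR]; 7 /ɔ/ → [+ATR]; 8 /ɔ/ → [+ATR]; 9 /ɪ/ → [+ATR]; 10 /ɛ/ → [+ATR]; 11 /ɪ/ → [+ATR]; 12 /ɔ/ → [+ATR]; 13 /a/ → [+ATR]; 14 /u/ is itself a trigger — this domain ends here.
From /u/ at 14 rightward: word edge.
Target with no active source: position 1 stays [-ATR].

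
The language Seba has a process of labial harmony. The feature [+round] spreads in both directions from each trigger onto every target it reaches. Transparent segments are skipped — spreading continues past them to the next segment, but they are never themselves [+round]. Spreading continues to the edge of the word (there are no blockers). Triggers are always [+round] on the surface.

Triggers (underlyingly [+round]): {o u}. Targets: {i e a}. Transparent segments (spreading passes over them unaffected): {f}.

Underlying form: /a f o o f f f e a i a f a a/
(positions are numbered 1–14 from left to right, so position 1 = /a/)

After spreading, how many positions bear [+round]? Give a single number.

From /o/ at 3 rightward: 4 /o/ is itself a trigger — this domain ends here.
From /o/ at 3 leftward: 2 /f/ transparent; 1 /a/ → [+round]; word edge.
From /o/ at 4 rightward: 5 /f/ transparent; 6 /f/ transparent; 7 /f/ transparent; 8 /e/ → [+round]; 9 /a/ → [+round]; 10 /i/ → [+round]; 11 /a/ → [+round]; 12 /f/ transparent; 13 /a/ → [+round]; 14 /a/ → [+round]; word edge.
From /o/ at 4 leftward: 3 /o/ is itself a trigger — this domain ends here.
[+round] positions on the surface: 1 3 4 8 9 10 11 13 14.

9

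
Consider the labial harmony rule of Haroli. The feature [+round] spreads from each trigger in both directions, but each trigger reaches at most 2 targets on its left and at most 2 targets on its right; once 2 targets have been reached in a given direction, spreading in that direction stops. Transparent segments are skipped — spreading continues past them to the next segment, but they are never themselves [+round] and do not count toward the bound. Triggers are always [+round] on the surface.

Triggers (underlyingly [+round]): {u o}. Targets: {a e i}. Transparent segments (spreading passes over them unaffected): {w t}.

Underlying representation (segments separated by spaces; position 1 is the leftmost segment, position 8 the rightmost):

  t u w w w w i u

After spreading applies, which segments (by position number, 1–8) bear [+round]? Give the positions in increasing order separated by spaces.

From /u/ at 2 rightward: 3 /w/ transparent; 4 /w/ transparent; 5 /w/ transparent; 6 /w/ transparent; 7 /i/ → [+round]; 8 /u/ is itself a trigger — this domain ends here.
From /u/ at 2 leftward: 1 /t/ transparent; word edge.
From /u/ at 8 rightward: word edge.
From /u/ at 8 leftward: 7 /i/ → [+round]; 6 /w/ transparent; 5 /w/ transparent; 4 /w/ transparent; 3 /w/ transparent; 2 /u/ is itself a trigger — this domain ends here.

2 7 8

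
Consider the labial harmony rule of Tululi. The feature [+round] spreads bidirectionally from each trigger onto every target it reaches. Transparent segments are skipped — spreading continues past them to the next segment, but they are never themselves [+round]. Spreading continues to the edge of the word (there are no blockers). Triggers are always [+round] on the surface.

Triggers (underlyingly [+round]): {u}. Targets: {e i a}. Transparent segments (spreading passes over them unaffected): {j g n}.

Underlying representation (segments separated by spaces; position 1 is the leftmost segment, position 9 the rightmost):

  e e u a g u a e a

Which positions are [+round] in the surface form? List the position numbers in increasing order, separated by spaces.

From /u/ at 3 rightward: 4 /a/ → [+round]; 5 /g/ transparent; 6 /u/ is itself a trigger — this domain ends here.
From /u/ at 3 leftward: 2 /e/ → [+round]; 1 /e/ → [+round]; word edge.
From /u/ at 6 rightward: 7 /a/ → [+round]; 8 /e/ → [+round]; 9 /a/ → [+round]; word edge.
From /u/ at 6 leftward: 5 /g/ transparent; 4 /a/ → [+round]; 3 /u/ is itself a trigger — this domain ends here.

1 2 3 4 6 7 8 9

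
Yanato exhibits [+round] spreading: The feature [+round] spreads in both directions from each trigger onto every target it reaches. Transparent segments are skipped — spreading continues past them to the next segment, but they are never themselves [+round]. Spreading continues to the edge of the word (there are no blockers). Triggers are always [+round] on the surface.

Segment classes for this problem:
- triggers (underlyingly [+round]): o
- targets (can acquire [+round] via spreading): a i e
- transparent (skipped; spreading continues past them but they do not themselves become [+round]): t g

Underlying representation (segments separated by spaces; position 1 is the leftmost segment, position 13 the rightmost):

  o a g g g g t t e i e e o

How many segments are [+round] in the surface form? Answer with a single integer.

7

From /o/ at 1 rightward: 2 /a/ → [+round]; 3 /g/ transparent; 4 /g/ transparent; 5 /g/ transparent; 6 /g/ transparent; 7 /t/ transparent; 8 /t/ transparent; 9 /e/ → [+round]; 10 /i/ → [+round]; 11 /e/ → [+round]; 12 /e/ → [+round]; 13 /o/ is itself a trigger — this domain ends here.
From /o/ at 1 leftward: word edge.
From /o/ at 13 rightward: word edge.
From /o/ at 13 leftward: 12 /e/ → [+round]; 11 /e/ → [+round]; 10 /i/ → [+round]; 9 /e/ → [+round]; 8 /t/ transparent; 7 /t/ transparent; 6 /g/ transparent; 5 /g/ transparent; 4 /g/ transparent; 3 /g/ transparent; 2 /a/ → [+round]; 1 /o/ is itself a trigger — this domain ends here.
[+round] positions on the surface: 1 2 9 10 11 12 13.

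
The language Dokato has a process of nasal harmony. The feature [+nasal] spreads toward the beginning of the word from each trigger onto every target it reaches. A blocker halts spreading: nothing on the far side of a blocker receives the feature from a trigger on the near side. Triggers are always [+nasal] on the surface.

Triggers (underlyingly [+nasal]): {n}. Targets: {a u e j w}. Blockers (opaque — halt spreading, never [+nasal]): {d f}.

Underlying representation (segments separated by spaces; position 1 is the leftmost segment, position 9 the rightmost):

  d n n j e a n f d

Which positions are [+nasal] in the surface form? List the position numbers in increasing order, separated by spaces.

From /n/ at 2 leftward: 1 /d/ blocks.
From /n/ at 3 leftward: 2 /n/ is itself a trigger — this domain ends here.
From /n/ at 7 leftward: 6 /a/ → [+nasal]; 5 /e/ → [+nasal]; 4 /j/ → [+nasal]; 3 /n/ is itself a trigger — this domain ends here.

2 3 4 5 6 7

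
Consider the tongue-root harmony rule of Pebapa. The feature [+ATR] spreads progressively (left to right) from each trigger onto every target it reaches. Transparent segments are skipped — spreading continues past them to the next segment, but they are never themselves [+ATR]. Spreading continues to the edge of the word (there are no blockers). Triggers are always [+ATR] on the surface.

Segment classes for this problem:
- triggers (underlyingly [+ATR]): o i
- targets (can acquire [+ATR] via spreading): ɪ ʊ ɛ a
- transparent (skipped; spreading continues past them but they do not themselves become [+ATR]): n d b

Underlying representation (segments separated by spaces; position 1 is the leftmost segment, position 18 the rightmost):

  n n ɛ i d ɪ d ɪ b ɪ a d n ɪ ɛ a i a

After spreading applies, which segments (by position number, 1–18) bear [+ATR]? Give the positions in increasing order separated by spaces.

4 6 8 10 11 14 15 16 17 18

From /i/ at 4 rightward: 5 /d/ transparent; 6 /ɪ/ → [+ATR]; 7 /d/ transparent; 8 /ɪ/ → [+ATR]; 9 /b/ transparent; 10 /ɪ/ → [+ATR]; 11 /a/ → [+ATR]; 12 /d/ transparent; 13 /n/ transparent; 14 /ɪ/ → [+ATR]; 15 /ɛ/ → [+ATR]; 16 /a/ → [+ATR]; 17 /i/ is itself a trigger — this domain ends here.
From /i/ at 17 rightward: 18 /a/ → [+ATR]; word edge.
Target with no active source: position 3 stays [-ATR].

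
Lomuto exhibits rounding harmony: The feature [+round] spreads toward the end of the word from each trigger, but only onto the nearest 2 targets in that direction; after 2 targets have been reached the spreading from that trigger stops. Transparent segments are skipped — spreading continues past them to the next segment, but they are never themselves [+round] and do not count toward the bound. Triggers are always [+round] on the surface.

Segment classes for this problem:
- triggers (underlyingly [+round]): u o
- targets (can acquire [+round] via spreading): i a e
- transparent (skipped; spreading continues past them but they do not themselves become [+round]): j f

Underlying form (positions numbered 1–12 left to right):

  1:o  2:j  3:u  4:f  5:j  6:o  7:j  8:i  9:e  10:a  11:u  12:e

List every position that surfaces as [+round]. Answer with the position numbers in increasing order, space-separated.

From /o/ at 1 rightward: 2 /j/ transparent; 3 /u/ is itself a trigger — this domain ends here.
From /u/ at 3 rightward: 4 /f/ transparent; 5 /j/ transparent; 6 /o/ is itself a trigger — this domain ends here.
From /o/ at 6 rightward: 7 /j/ transparent; 8 /i/ → [+round]; 9 /e/ → [+round]; bound reached.
From /u/ at 11 rightward: 12 /e/ → [+round]; word edge.
Target with no active source: position 10 stays [-round].

1 3 6 8 9 11 12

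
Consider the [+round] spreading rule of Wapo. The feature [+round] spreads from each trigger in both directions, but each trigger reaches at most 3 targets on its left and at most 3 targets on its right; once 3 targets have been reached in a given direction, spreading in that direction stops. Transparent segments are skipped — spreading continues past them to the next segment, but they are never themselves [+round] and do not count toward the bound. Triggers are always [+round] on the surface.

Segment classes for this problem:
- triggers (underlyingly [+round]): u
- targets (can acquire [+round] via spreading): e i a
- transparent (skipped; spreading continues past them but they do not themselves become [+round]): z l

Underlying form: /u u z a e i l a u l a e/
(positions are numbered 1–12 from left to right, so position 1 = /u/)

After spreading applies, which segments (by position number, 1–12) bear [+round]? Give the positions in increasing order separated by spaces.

From /u/ at 1 rightward: 2 /u/ is itself a trigger — this domain ends here.
From /u/ at 1 leftward: word edge.
From /u/ at 2 rightward: 3 /z/ transparent; 4 /a/ → [+round]; 5 /e/ → [+round]; 6 /i/ → [+round]; bound reached.
From /u/ at 2 leftward: 1 /u/ is itself a trigger — this domain ends here.
From /u/ at 9 rightward: 10 /l/ transparent; 11 /a/ → [+round]; 12 /e/ → [+round]; word edge.
From /u/ at 9 leftward: 8 /a/ → [+round]; 7 /l/ transparent; 6 /i/ → [+round]; 5 /e/ → [+round]; bound reached.

1 2 4 5 6 8 9 11 12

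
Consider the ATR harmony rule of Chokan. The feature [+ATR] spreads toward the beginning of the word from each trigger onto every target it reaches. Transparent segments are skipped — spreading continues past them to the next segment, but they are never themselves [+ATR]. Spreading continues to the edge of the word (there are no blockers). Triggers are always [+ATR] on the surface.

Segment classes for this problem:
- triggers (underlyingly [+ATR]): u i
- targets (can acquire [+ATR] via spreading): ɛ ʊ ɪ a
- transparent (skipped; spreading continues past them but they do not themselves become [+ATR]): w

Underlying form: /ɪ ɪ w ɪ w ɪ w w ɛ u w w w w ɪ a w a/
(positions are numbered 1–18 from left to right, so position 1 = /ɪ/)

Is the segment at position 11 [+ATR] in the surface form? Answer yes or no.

no

From /u/ at 10 leftward: 9 /ɛ/ → [+ATR]; 8 /w/ transparent; 7 /w/ transparent; 6 /ɪ/ → [+ATR]; 5 /w/ transparent; 4 /ɪ/ → [+ATR]; 3 /w/ transparent; 2 /ɪ/ → [+ATR]; 1 /ɪ/ → [+ATR]; word edge.
Targets with no active source: positions 15 16 18 stay [-ATR].
[+ATR] positions on the surface: 1 2 4 6 9 10.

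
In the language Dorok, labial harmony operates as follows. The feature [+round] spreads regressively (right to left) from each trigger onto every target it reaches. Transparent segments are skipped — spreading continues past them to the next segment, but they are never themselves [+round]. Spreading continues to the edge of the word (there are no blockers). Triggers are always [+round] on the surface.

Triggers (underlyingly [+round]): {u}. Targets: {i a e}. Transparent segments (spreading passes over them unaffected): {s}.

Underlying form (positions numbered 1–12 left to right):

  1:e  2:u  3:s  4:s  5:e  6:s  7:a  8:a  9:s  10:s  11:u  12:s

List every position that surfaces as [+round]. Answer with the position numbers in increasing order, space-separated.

1 2 5 7 8 11

From /u/ at 2 leftward: 1 /e/ → [+round]; word edge.
From /u/ at 11 leftward: 10 /s/ transparent; 9 /s/ transparent; 8 /a/ → [+round]; 7 /a/ → [+round]; 6 /s/ transparent; 5 /e/ → [+round]; 4 /s/ transparent; 3 /s/ transparent; 2 /u/ is itself a trigger — this domain ends here.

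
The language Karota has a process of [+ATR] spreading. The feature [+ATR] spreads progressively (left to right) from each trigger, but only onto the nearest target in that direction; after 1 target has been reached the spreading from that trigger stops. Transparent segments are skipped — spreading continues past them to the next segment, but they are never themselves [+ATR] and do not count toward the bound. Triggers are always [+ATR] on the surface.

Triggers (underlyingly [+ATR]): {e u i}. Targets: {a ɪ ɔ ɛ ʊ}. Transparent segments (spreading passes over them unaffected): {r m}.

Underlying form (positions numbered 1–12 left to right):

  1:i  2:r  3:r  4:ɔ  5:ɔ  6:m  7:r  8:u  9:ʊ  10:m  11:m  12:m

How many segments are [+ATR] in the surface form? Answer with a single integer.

4

From /i/ at 1 rightward: 2 /r/ transparent; 3 /r/ transparent; 4 /ɔ/ → [+ATR]; bound reached.
From /u/ at 8 rightward: 9 /ʊ/ → [+ATR]; bound reached.
Target with no active source: position 5 stays [-ATR].
[+ATR] positions on the surface: 1 4 8 9.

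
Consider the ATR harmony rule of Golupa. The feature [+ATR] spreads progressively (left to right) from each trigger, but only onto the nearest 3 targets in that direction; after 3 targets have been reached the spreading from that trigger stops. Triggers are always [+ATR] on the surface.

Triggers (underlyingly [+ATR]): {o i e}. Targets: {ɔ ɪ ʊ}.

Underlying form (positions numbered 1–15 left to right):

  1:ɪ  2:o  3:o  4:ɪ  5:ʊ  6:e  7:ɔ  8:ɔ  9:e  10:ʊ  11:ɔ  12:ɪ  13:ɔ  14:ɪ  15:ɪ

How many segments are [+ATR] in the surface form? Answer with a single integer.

From /o/ at 2 rightward: 3 /o/ is itself a trigger — this domain ends here.
From /o/ at 3 rightward: 4 /ɪ/ → [+ATR]; 5 /ʊ/ → [+ATR]; 6 /e/ is itself a trigger — this domain ends here.
From /e/ at 6 rightward: 7 /ɔ/ → [+ATR]; 8 /ɔ/ → [+ATR]; 9 /e/ is itself a trigger — this domain ends here.
From /e/ at 9 rightward: 10 /ʊ/ → [+ATR]; 11 /ɔ/ → [+ATR]; 12 /ɪ/ → [+ATR]; bound reached.
Targets with no active source: positions 1 13 14 15 stay [-ATR].
[+ATR] positions on the surface: 2 3 4 5 6 7 8 9 10 11 12.

11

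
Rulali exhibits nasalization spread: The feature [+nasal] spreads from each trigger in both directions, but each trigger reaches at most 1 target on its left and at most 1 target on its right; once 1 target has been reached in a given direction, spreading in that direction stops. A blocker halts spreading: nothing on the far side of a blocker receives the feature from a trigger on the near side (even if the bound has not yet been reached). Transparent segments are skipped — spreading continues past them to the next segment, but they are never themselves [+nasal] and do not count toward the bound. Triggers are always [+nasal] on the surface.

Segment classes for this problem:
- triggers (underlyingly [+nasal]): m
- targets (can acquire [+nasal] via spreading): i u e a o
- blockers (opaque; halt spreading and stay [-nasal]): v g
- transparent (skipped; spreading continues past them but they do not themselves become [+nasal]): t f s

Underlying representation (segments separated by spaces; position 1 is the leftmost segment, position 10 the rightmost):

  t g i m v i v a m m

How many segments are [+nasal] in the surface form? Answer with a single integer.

From /m/ at 4 rightward: 5 /v/ blocks.
From /m/ at 4 leftward: 3 /i/ → [+nasal]; bound reached.
From /m/ at 9 rightward: 10 /m/ is itself a trigger — this domain ends here.
From /m/ at 9 leftward: 8 /a/ → [+nasal]; bound reached.
From /m/ at 10 rightward: word edge.
From /m/ at 10 leftward: 9 /m/ is itself a trigger — this domain ends here.
Target with no active source: position 6 stays [-nasal].
[+nasal] positions on the surface: 3 4 8 9 10.

5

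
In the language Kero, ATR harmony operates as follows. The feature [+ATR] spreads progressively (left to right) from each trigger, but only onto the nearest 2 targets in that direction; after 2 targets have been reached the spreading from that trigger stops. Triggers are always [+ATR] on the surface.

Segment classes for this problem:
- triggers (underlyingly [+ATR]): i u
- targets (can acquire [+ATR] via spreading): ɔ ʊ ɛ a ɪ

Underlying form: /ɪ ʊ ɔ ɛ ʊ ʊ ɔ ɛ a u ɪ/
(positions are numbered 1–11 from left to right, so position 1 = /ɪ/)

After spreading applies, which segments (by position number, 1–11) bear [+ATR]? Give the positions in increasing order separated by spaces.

10 11

From /u/ at 10 rightward: 11 /ɪ/ → [+ATR]; word edge.
Targets with no active source: positions 1 2 3 4 5 6 7 8 9 stay [-ATR].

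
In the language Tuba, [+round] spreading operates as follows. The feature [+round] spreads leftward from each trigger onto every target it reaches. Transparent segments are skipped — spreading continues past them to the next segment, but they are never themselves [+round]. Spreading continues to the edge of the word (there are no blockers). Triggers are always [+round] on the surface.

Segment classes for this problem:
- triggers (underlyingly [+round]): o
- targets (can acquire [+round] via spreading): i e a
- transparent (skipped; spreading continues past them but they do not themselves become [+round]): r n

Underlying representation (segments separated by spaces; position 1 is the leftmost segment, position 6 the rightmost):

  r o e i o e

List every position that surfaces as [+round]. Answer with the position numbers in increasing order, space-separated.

From /o/ at 2 leftward: 1 /r/ transparent; word edge.
From /o/ at 5 leftward: 4 /i/ → [+round]; 3 /e/ → [+round]; 2 /o/ is itself a trigger — this domain ends here.
Target with no active source: position 6 stays [-round].

2 3 4 5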